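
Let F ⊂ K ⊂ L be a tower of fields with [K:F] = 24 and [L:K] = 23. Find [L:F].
[L:F] = 552

The tower law says that for any tower of field extensions F ⊂ K ⊂ L with finite degrees, [L:F] = [L:K] · [K:F]. Here this gives [L:F] = 23 · 24 = 552.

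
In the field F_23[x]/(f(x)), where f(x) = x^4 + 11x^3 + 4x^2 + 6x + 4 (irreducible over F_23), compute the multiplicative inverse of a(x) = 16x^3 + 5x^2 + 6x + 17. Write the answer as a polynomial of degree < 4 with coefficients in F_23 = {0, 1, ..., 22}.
a(x)^(-1) ≡ 10x^3 + 10x^2 + 18x + 7 (mod f(x))

Since f is irreducible over F_23, F_23[x]/(f) is a field and a(x) ≠ 0 has an inverse. Apply the extended Euclidean algorithm to f(x) and a(x) in F_23[x]: f(x) = (13x + 11)·a(x) + (9x^2 + 18x + 1);  a(x) = (12x + 20)·(9x^2 + 18x + 1) + (2x + 20);  (9x^2 + 18x + 1) = (16x + 10)·(2x + 20) + (8). The last nonzero remainder is the constant 8 = gcd(f, a) in F_23. Back-substituting through the division chain expresses 8 = s(x)·a(x) + t(x)·f(x) with s(x) ≡ 11x^3 + 11x^2 + 6x + 10 (mod f), so (11x^3 + 11x^2 + 6x + 10)·a(x) ≡ 8 (mod f). Multiplying by 8^(-1) ≡ 3 in F_23 gives a(x)^(-1) ≡ 3·(11x^3 + 11x^2 + 6x + 10) ≡ 10x^3 + 10x^2 + 18x + 7 (mod f). Check: (16x^3 + 5x^2 + 6x + 17)·(10x^3 + 10x^2 + 18x + 7) = 22x^6 + 3x^5 + 7x^4 + 18x^3 + 14x^2 + 3x + 4 ≡ 1 (mod x^4 + 11x^3 + 4x^2 + 6x + 4).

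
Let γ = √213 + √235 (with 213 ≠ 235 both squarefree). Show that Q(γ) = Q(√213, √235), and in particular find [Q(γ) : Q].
[Q(γ) : Q] = 4 (equivalently, Q(γ) = Q(√213, √235))

Obviously Q(γ) ⊆ Q(√213, √235), and [Q(√213, √235):Q] = 4 (since 213, 235 are distinct squarefree integers > 1 with 50055 not a perfect square). To show equality we compute the minimal polynomial of γ. From γ = √213 + √235: γ^2 = 213 + 2√(50055) + 235 = 448 + 2√(50055), so γ^2 - 448 = 2√(50055); squaring, (γ^2 - 448)^2 = 4·50055, i.e. γ^4 - 896γ^2 + 200704 - 200220 = 0, i.e. γ^4 - 896γ^2 + 484 = 0. So γ is a root of x^4 - 896x^2 + 484. This polynomial is irreducible over Q: it has no rational root (each ±√213 ± √235 is irrational), and any factorization into two quadratics over Q would force √(50055) ∈ Q (pairing opposite roots) or √213, √235 ∈ Q (other pairings), all impossible. Hence [Q(γ):Q] = 4 = [Q(√213, √235):Q], so Q(γ) = Q(√213, √235).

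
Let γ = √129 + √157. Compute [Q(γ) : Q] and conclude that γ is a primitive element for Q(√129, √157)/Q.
[Q(γ) : Q] = 4 (equivalently, Q(γ) = Q(√129, √157))

Obviously Q(γ) ⊆ Q(√129, √157), and [Q(√129, √157):Q] = 4 (since 129, 157 are distinct squarefree integers > 1 with 20253 not a perfect square). To show equality we compute the minimal polynomial of γ. From γ = √129 + √157: γ^2 = 129 + 2√(20253) + 157 = 286 + 2√(20253), so γ^2 - 286 = 2√(20253); squaring, (γ^2 - 286)^2 = 4·20253, i.e. γ^4 - 572γ^2 + 81796 - 81012 = 0, i.e. γ^4 - 572γ^2 + 784 = 0. So γ is a root of x^4 - 572x^2 + 784. This polynomial is irreducible over Q: it has no rational root (each ±√129 ± √157 is irrational), and any factorization into two quadratics over Q would force √(20253) ∈ Q (pairing opposite roots) or √129, √157 ∈ Q (other pairings), all impossible. Hence [Q(γ):Q] = 4 = [Q(√129, √157):Q], so Q(γ) = Q(√129, √157).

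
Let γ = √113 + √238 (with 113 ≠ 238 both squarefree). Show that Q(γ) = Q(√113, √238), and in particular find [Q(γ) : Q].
[Q(γ) : Q] = 4 (equivalently, Q(γ) = Q(√113, √238))

Obviously Q(γ) ⊆ Q(√113, √238), and [Q(√113, √238):Q] = 4 (since 113, 238 are distinct squarefree integers > 1 with 26894 not a perfect square). To show equality we compute the minimal polynomial of γ. From γ = √113 + √238: γ^2 = 113 + 2√(26894) + 238 = 351 + 2√(26894), so γ^2 - 351 = 2√(26894); squaring, (γ^2 - 351)^2 = 4·26894, i.e. γ^4 - 702γ^2 + 123201 - 107576 = 0, i.e. γ^4 - 702γ^2 + 15625 = 0. So γ is a root of x^4 - 702x^2 + 15625. This polynomial is irreducible over Q: it has no rational root (each ±√113 ± √238 is irrational), and any factorization into two quadratics over Q would force √(26894) ∈ Q (pairing opposite roots) or √113, √238 ∈ Q (other pairings), all impossible. Hence [Q(γ):Q] = 4 = [Q(√113, √238):Q], so Q(γ) = Q(√113, √238).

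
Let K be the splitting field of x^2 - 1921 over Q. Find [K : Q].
[K : Q] = 2

f(x) = x^2 - 1921 factors as (x - √1921)(x + √1921). The splitting field is K = Q(√1921). Since 1921 is squarefree and > 1, it is not a perfect square, so x^2 - 1921 is irreducible over Q and [Q(√1921) : Q] = 2. Hence [K : Q] = 2.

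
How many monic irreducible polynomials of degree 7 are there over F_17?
There are 58619808 monic irreducible polynomials of degree 7 over F_17

Each element of F_{17^7} that lies in no proper subfield is a root of exactly one monic irreducible of degree 7 over F_17, and each such polynomial has 7 distinct roots in F_{17^7}. By Möbius inversion the count is N_17(7) = (1/7) Σ_{d|7} μ(7/d) · 17^d = (1/7)(μ(7)·17^1 + μ(1)·17^7) = 410338656/7 = 58619808.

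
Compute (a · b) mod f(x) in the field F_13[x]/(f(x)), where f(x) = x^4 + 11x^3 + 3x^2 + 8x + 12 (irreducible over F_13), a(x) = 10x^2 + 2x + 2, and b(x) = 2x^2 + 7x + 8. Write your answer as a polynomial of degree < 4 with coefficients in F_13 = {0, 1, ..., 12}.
a · b ≡ 10x^3 + 12x^2 + 10 (mod f(x))

Multiply in F_13[x]: a(x)·b(x) = (10x^2 + 2x + 2)·(2x^2 + 7x + 8) = 7x^4 + 9x^3 + 7x^2 + 4x + 3. This has degree ≥ 4, so divide by f(x) over F_13: 7x^4 + 9x^3 + 7x^2 + 4x + 3 = (7)·(x^4 + 11x^3 + 3x^2 + 8x + 12) + (10x^3 + 12x^2 + 10). Hence a·b ≡ 10x^3 + 12x^2 + 10 (mod f). (F_13[x]/(f) is a field with 13^4 = 28561 elements since f is irreducible of degree 4.)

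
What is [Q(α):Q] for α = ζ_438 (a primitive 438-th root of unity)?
[Q(α):Q] = 144

The minimal polynomial of ζ_438 over Q is the 438-th cyclotomic polynomial Φ_438(x), which is irreducible over Q and has degree φ(438) = 144. Hence [Q(α):Q] = φ(438) = 144.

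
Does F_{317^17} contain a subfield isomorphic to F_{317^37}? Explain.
No: F_{317^37} is not a subfield of F_{317^17}

F_{p^m} embeds in F_{p^n} iff m | n. Here 37 ∤ 17 (since 17 = 0·37 + 17 with remainder 17 ≠ 0), so F_{317^37} is not a subfield of F_{317^17}. Equivalently: if it were, the tower law would give 37 = [F_{317^37}:F_317] dividing [F_{317^17}:F_317] = 17, contradiction.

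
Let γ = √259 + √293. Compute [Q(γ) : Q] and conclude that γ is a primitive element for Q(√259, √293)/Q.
[Q(γ) : Q] = 4 (equivalently, Q(γ) = Q(√259, √293))

Obviously Q(γ) ⊆ Q(√259, √293), and [Q(√259, √293):Q] = 4 (since 259, 293 are distinct squarefree integers > 1 with 75887 not a perfect square). To show equality we compute the minimal polynomial of γ. From γ = √259 + √293: γ^2 = 259 + 2√(75887) + 293 = 552 + 2√(75887), so γ^2 - 552 = 2√(75887); squaring, (γ^2 - 552)^2 = 4·75887, i.e. γ^4 - 1104γ^2 + 304704 - 303548 = 0, i.e. γ^4 - 1104γ^2 + 1156 = 0. So γ is a root of x^4 - 1104x^2 + 1156. This polynomial is irreducible over Q: it has no rational root (each ±√259 ± √293 is irrational), and any factorization into two quadratics over Q would force √(75887) ∈ Q (pairing opposite roots) or √259, √293 ∈ Q (other pairings), all impossible. Hence [Q(γ):Q] = 4 = [Q(√259, √293):Q], so Q(γ) = Q(√259, √293).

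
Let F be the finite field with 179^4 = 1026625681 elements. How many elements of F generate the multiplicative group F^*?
There are φ(1026625680) = 262766592 primitive elements

F_q^* is cyclic of order q - 1 = 1026625680. A cyclic group of order m has exactly φ(m) generators. Here m = 1026625680 = 2^4 · 3^2 · 5 · 37 · 89 · 433, so the number of primitive elements is φ(1026625680) = 262766592.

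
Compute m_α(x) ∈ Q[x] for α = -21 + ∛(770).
m_α(x) = x^3 + 63x^2 + 1323x + 8491

Set β = α + 21 = ∛(770), so β^3 = 770. Then (α + 21)^3 - 770 = 0, i.e. α is a root of g(x) = (x + 21)^3 - 770 = x^3 + 63x^2 + 1323x + 8491. Since g(x) = h(x + 21) where h(x) = x^3 - 770, and h is irreducible over Q (because 770 is not a perfect cube, so h has no rational root, and a monic cubic with no rational root is irreducible), g is also irreducible (irreducibility is preserved under the substitution x → x + 21). Hence m_α(x) = x^3 + 63x^2 + 1323x + 8491.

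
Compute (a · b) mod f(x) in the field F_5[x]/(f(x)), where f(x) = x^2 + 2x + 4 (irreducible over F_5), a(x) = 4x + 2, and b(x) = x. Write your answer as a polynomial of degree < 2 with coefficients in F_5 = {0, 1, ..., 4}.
a · b ≡ 4x + 4 (mod f(x))

Multiply in F_5[x]: a(x)·b(x) = (4x + 2)·(x) = 4x^2 + 2x. This has degree ≥ 2, so divide by f(x) over F_5: 4x^2 + 2x = (4)·(x^2 + 2x + 4) + (4x + 4). Hence a·b ≡ 4x + 4 (mod f). (F_5[x]/(f) is a field with 5^2 = 25 elements since f is irreducible of degree 2.)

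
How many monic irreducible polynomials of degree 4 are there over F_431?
There are 8626740840 monic irreducible polynomials of degree 4 over F_431

Each element of F_{431^4} that lies in no proper subfield is a root of exactly one monic irreducible of degree 4 over F_431, and each such polynomial has 4 distinct roots in F_{431^4}. By Möbius inversion the count is N_431(4) = (1/4) Σ_{d|4} μ(4/d) · 431^d = (1/4)(μ(4)·431^1 + μ(2)·431^2 + μ(1)·431^4) = 34506963360/4 = 8626740840.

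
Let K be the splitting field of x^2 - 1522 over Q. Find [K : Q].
[K : Q] = 2

f(x) = x^2 - 1522 factors as (x - √1522)(x + √1522). The splitting field is K = Q(√1522). Since 1522 is squarefree and > 1, it is not a perfect square, so x^2 - 1522 is irreducible over Q and [Q(√1522) : Q] = 2. Hence [K : Q] = 2.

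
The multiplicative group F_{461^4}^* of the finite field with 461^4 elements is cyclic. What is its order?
|F_{461^4}^*| = 45165175440

F_{461^4} has 461^4 = 45165175441 elements; its multiplicative group consists of all nonzero elements, so |F_{461^4}^*| = 45165175441 - 1 = 45165175440. (It is cyclic since any finite subgroup of the multiplicative group of a field is cyclic.)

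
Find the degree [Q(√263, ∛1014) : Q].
[Q(√263, ∛1014) : Q] = 6

Let L = Q(√263, ∛1014). Since Q(√263) ⊂ L and [Q(√263):Q] = 2, the tower law gives 2 | [L:Q]. Likewise Q(∛1014) ⊂ L with [Q(∛1014):Q] = 3 (because 1014 is not a perfect cube), so 3 | [L:Q]. As gcd(2,3) = 1, [L:Q] is divisible by 6. Conversely L is generated over Q by √263 and ∛1014, so [L:Q] ≤ 2·3 = 6. Therefore [Q(√263, ∛1014) : Q] = 6.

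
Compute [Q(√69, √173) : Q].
[Q(√69, √173) : Q] = 4

[Q(√69):Q] = 2 (min poly x^2 - 69, irreducible since 69 is squarefree > 1). For the top step, suppose √173 ∈ Q(√69), say √173 = c + d√69 with c, d ∈ Q. Squaring: 173 = c^2 + 69d^2 + 2cd√69. Since √69 ∉ Q this forces 2cd = 0. If d = 0 then √173 = c ∈ Q, contradicting 173 squarefree > 1. If c = 0 then 173 = 69d^2, so 69·173 = (69d)^2 is a perfect square in Q — but 69·173 = 11937 is not a perfect square (since 69 and 173 are distinct squarefree integers). Contradiction. Hence √173 ∉ Q(√69), so x^2 - 173 stays irreducible over Q(√69) and [Q(√69, √173) : Q(√69)] = 2. By the tower law, [Q(√69, √173) : Q] = 2 · 2 = 4.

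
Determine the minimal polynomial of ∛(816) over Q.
m_α(x) = x^3 - 816

α satisfies α^3 = 816, so x^3 - 816 annihilates α. By the rational root test, a rational root p/q (in lowest terms) of x^3 - 816 would satisfy p^3 = 816 q^3, forcing q = 1 and p^3 = 816; but 816 is not a perfect cube, contradiction. A monic cubic over Q with no rational root is irreducible (any nontrivial factorization would include a linear factor). Hence x^3 - 816 is the minimal polynomial of α, and in particular [Q(α):Q] = 3.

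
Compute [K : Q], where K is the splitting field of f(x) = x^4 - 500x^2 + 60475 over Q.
[K : Q] = 4

Solving the quadratic in x^2: x^2 = (500 ± √(500^2 - 4·60475))/2 = (500 ± √8100)/2 = (500 ± 90)/2, giving x^2 = 295 or x^2 = 205. So f(x) = (x^2 - 295)(x^2 - 205) and the roots of f are ±√295, ±√205. Hence the splitting field is K = Q(√295, √205). Since 295 and 205 are distinct squarefree integers > 1, their product 60475 is not a perfect square, so √205 ∉ Q(√295). By the tower law [K:Q] = [Q(√295,√205):Q(√295)] · [Q(√295):Q] = 2 · 2 = 4.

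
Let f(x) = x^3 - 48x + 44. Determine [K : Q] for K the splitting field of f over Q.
[K : Q] = 6

By the rational root test, any rational root of the monic integer polynomial f(x) = x^3 - 48x + 44 must be an integer dividing the constant term 44, i.e. one of ±{1, 2, 4, 11, 22, 44}. Evaluating: f(1) = -3, f(-1) = 91, f(2) = -44, f(-2) = 132, f(4) = -84, f(-4) = 172, f(11) = 847, f(-11) = -759, f(22) = 9636, f(-22) = -9548, f(44) = 83116, f(-44) = -83028; none is 0, so f has no rational root and is therefore irreducible over Q (a cubic with no linear factor over a field is irreducible). For an irreducible cubic, the Galois group is A_3 or S_3 according as the discriminant disc(f) = -4a^3 - 27b^2 = -4·(-48)^3 - 27·(44)^2 = 390096 is or is not a square in Q. Here disc(f) = 390096 is not a perfect square in Q, so the Galois group of f over Q is not contained in A_3 and must be all of S_3. The splitting field has degree |S_3| = 6 over Q, so [K : Q] = 6.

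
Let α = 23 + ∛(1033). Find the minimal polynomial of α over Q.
m_α(x) = x^3 - 69x^2 + 1587x - 13200

Set β = α - 23 = ∛(1033), so β^3 = 1033. Then (α - 23)^3 - 1033 = 0, i.e. α is a root of g(x) = (x - 23)^3 - 1033 = x^3 - 69x^2 + 1587x - 13200. Since g(x) = h(x - 23) where h(x) = x^3 - 1033, and h is irreducible over Q (because 1033 is not a perfect cube, so h has no rational root, and a monic cubic with no rational root is irreducible), g is also irreducible (irreducibility is preserved under the substitution x → x - 23). Hence m_α(x) = x^3 - 69x^2 + 1587x - 13200.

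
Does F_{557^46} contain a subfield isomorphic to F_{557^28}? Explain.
No: F_{557^28} is not a subfield of F_{557^46}

F_{p^m} embeds in F_{p^n} iff m | n. Here 28 ∤ 46 (since 46 = 1·28 + 18 with remainder 18 ≠ 0), so F_{557^28} is not a subfield of F_{557^46}. Equivalently: if it were, the tower law would give 28 = [F_{557^28}:F_557] dividing [F_{557^46}:F_557] = 46, contradiction.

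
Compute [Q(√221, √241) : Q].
[Q(√221, √241) : Q] = 4

[Q(√221):Q] = 2 (min poly x^2 - 221, irreducible since 221 is squarefree > 1). For the top step, suppose √241 ∈ Q(√221), say √241 = c + d√221 with c, d ∈ Q. Squaring: 241 = c^2 + 221d^2 + 2cd√221. Since √221 ∉ Q this forces 2cd = 0. If d = 0 then √241 = c ∈ Q, contradicting 241 squarefree > 1. If c = 0 then 241 = 221d^2, so 221·241 = (221d)^2 is a perfect square in Q — but 221·241 = 53261 is not a perfect square (since 221 and 241 are distinct squarefree integers). Contradiction. Hence √241 ∉ Q(√221), so x^2 - 241 stays irreducible over Q(√221) and [Q(√221, √241) : Q(√221)] = 2. By the tower law, [Q(√221, √241) : Q] = 2 · 2 = 4.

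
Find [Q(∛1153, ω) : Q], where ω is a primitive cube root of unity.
[Q(∛1153, ω) : Q] = 6

[Q(∛1153):Q] = 3 (min poly x^3 - 1153, irreducible since 1153 is not a perfect cube). [Q(ω):Q] = 2 (min poly x^2 + x + 1). Since Q(∛1153) ⊂ R and ω ∉ R, we have ω ∉ Q(∛1153), so x^2 + x + 1 remains irreducible over Q(∛1153) and [Q(∛1153, ω) : Q(∛1153)] = 2. By the tower law, [Q(∛1153, ω) : Q] = 3 · 2 = 6. (In fact Q(∛1153, ω) is the splitting field of x^3 - 1153 over Q.)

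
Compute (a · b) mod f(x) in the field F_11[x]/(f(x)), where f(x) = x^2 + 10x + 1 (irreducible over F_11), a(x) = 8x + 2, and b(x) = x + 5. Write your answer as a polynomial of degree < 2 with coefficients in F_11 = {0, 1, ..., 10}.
a · b ≡ 6x + 2 (mod f(x))

Multiply in F_11[x]: a(x)·b(x) = (8x + 2)·(x + 5) = 8x^2 + 9x + 10. This has degree ≥ 2, so divide by f(x) over F_11: 8x^2 + 9x + 10 = (8)·(x^2 + 10x + 1) + (6x + 2). Hence a·b ≡ 6x + 2 (mod f). (F_11[x]/(f) is a field with 11^2 = 121 elements since f is irreducible of degree 2.)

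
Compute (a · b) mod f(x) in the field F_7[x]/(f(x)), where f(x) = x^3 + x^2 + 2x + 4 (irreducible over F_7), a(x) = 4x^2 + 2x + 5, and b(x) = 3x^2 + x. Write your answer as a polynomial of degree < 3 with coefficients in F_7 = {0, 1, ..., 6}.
a · b ≡ 2x^2 + 3x + 1 (mod f(x))

Multiply in F_7[x]: a(x)·b(x) = (4x^2 + 2x + 5)·(3x^2 + x) = 5x^4 + 3x^3 + 3x^2 + 5x. This has degree ≥ 3, so divide by f(x) over F_7: 5x^4 + 3x^3 + 3x^2 + 5x = (5x + 5)·(x^3 + x^2 + 2x + 4) + (2x^2 + 3x + 1). Hence a·b ≡ 2x^2 + 3x + 1 (mod f). (F_7[x]/(f) is a field with 7^3 = 343 elements since f is irreducible of degree 3.)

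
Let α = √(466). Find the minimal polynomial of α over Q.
m_α(x) = x^2 - 466

α satisfies α^2 - 466 = 0, so x^2 - 466 annihilates α. Since d = 466 is squarefree and ≠ 1, it is not a perfect square in Q, so x^2 - 466 has no rational root and is therefore irreducible over Q (a degree-2 polynomial over a field is irreducible iff it has no root). Hence m_α(x) = x^2 - 466.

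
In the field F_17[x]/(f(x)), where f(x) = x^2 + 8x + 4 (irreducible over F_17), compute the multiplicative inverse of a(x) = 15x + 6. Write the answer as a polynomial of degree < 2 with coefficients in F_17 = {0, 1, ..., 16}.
a(x)^(-1) ≡ 3x + 16 (mod f(x))

Since f is irreducible over F_17, F_17[x]/(f) is a field and a(x) ≠ 0 has an inverse. Apply the extended Euclidean algorithm to f(x) and a(x) in F_17[x]: f(x) = (8x + 3)·a(x) + (3). The last nonzero remainder is the constant 3 = gcd(f, a) in F_17. Back-substituting through the division chain expresses 3 = s(x)·a(x) + t(x)·f(x) with s(x) ≡ 9x + 14 (mod f), so (9x + 14)·a(x) ≡ 3 (mod f). Multiplying by 3^(-1) ≡ 6 in F_17 gives a(x)^(-1) ≡ 6·(9x + 14) ≡ 3x + 16 (mod f). Check: (15x + 6)·(3x + 16) = 11x^2 + 3x + 11 ≡ 1 (mod x^2 + 8x + 4).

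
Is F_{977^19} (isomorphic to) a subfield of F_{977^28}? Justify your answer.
No: F_{977^19} is not a subfield of F_{977^28}

F_{p^m} embeds in F_{p^n} iff m | n. Here 19 ∤ 28 (since 28 = 1·19 + 9 with remainder 9 ≠ 0), so F_{977^19} is not a subfield of F_{977^28}. Equivalently: if it were, the tower law would give 19 = [F_{977^19}:F_977] dividing [F_{977^28}:F_977] = 28, contradiction.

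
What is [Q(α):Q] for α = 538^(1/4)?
[Q(α):Q] = 4

α is a root of x^4 - 538. By Eisenstein's criterion at the prime p = 2 (which divides the constant term 538 but p^2 = 4 does not, since 538 is squarefree), x^4 - 538 is irreducible over Q. Hence [Q(α):Q] = 4.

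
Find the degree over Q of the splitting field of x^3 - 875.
[K : Q] = 6

The roots of x^3 - 875 are ∛875, ω∛875, ω^2∛875 where ω = e^(2πi/3) is a primitive cube root of unity, so K = Q(∛875, ω). Now [Q(∛875):Q] = 3 (since 875 is not a perfect cube, x^3 - 875 is irreducible) and [Q(ω):Q] = 2. Both 2 and 3 divide [K:Q], and [K:Q] ≤ 3·2 = 6, so [K:Q] = 6. (Equivalently: Q(∛875) ⊂ R but ω ∉ R, so [K : Q(∛875)] = 2.)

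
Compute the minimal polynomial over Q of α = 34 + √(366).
m_α(x) = x^2 - 68x + 790

From α - 34 = √(366), squaring gives (α - 34)^2 = 366, i.e. α^2 - 68α + 1156 = 366, so α^2 - 68α + 790 = 0. The discriminant of x^2 - 68x + 790 is (-68)^2 - 4·(790) = 4624 - 3160 = 1464, and 4·(366) is not a perfect square in Q since 366 is squarefree and ≠ 1. Hence x^2 - 68x + 790 is irreducible over Q and is the minimal polynomial of α.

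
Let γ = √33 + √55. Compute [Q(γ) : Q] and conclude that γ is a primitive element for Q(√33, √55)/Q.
[Q(γ) : Q] = 4 (equivalently, Q(γ) = Q(√33, √55))

Obviously Q(γ) ⊆ Q(√33, √55), and [Q(√33, √55):Q] = 4 (since 33, 55 are distinct squarefree integers > 1 with 1815 not a perfect square). To show equality we compute the minimal polynomial of γ. From γ = √33 + √55: γ^2 = 33 + 2√(1815) + 55 = 88 + 2√(1815), so γ^2 - 88 = 2√(1815); squaring, (γ^2 - 88)^2 = 4·1815, i.e. γ^4 - 176γ^2 + 7744 - 7260 = 0, i.e. γ^4 - 176γ^2 + 484 = 0. So γ is a root of x^4 - 176x^2 + 484. This polynomial is irreducible over Q: it has no rational root (each ±√33 ± √55 is irrational), and any factorization into two quadratics over Q would force √(1815) ∈ Q (pairing opposite roots) or √33, √55 ∈ Q (other pairings), all impossible. Hence [Q(γ):Q] = 4 = [Q(√33, √55):Q], so Q(γ) = Q(√33, √55).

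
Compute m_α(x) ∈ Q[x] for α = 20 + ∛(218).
m_α(x) = x^3 - 60x^2 + 1200x - 8218

Set β = α - 20 = ∛(218), so β^3 = 218. Then (α - 20)^3 - 218 = 0, i.e. α is a root of g(x) = (x - 20)^3 - 218 = x^3 - 60x^2 + 1200x - 8218. Since g(x) = h(x - 20) where h(x) = x^3 - 218, and h is irreducible over Q (because 218 is not a perfect cube, so h has no rational root, and a monic cubic with no rational root is irreducible), g is also irreducible (irreducibility is preserved under the substitution x → x - 20). Hence m_α(x) = x^3 - 60x^2 + 1200x - 8218.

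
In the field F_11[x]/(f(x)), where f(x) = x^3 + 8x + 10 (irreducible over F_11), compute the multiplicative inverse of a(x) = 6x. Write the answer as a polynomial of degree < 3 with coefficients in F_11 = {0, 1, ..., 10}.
a(x)^(-1) ≡ 2x^2 + 5 (mod f(x))

Since f is irreducible over F_11, F_11[x]/(f) is a field and a(x) ≠ 0 has an inverse. Apply the extended Euclidean algorithm to f(x) and a(x) in F_11[x]: f(x) = (2x^2 + 5)·a(x) + (10). The last nonzero remainder is the constant 10 = gcd(f, a) in F_11. Back-substituting through the division chain expresses 10 = s(x)·a(x) + t(x)·f(x) with s(x) ≡ 9x^2 + 6 (mod f), so (9x^2 + 6)·a(x) ≡ 10 (mod f). Multiplying by 10^(-1) ≡ 10 in F_11 gives a(x)^(-1) ≡ 10·(9x^2 + 6) ≡ 2x^2 + 5 (mod f). Check: (6x)·(2x^2 + 5) = x^3 + 8x ≡ 1 (mod x^3 + 8x + 10).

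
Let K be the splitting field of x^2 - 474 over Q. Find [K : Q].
[K : Q] = 2

f(x) = x^2 - 474 factors as (x - √474)(x + √474). The splitting field is K = Q(√474). Since 474 is squarefree and > 1, it is not a perfect square, so x^2 - 474 is irreducible over Q and [Q(√474) : Q] = 2. Hence [K : Q] = 2.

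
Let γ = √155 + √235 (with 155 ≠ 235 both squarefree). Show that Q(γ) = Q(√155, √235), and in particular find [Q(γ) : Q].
[Q(γ) : Q] = 4 (equivalently, Q(γ) = Q(√155, √235))

Obviously Q(γ) ⊆ Q(√155, √235), and [Q(√155, √235):Q] = 4 (since 155, 235 are distinct squarefree integers > 1 with 36425 not a perfect square). To show equality we compute the minimal polynomial of γ. From γ = √155 + √235: γ^2 = 155 + 2√(36425) + 235 = 390 + 2√(36425), so γ^2 - 390 = 2√(36425); squaring, (γ^2 - 390)^2 = 4·36425, i.e. γ^4 - 780γ^2 + 152100 - 145700 = 0, i.e. γ^4 - 780γ^2 + 6400 = 0. So γ is a root of x^4 - 780x^2 + 6400. This polynomial is irreducible over Q: it has no rational root (each ±√155 ± √235 is irrational), and any factorization into two quadratics over Q would force √(36425) ∈ Q (pairing opposite roots) or √155, √235 ∈ Q (other pairings), all impossible. Hence [Q(γ):Q] = 4 = [Q(√155, √235):Q], so Q(γ) = Q(√155, √235).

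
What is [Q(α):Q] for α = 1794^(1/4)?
[Q(α):Q] = 4

α is a root of x^4 - 1794. By Eisenstein's criterion at the prime p = 2 (which divides the constant term 1794 but p^2 = 4 does not, since 1794 is squarefree), x^4 - 1794 is irreducible over Q. Hence [Q(α):Q] = 4.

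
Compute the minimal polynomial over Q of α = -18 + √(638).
m_α(x) = x^2 + 36x - 314

From α + 18 = √(638), squaring gives (α + 18)^2 = 638, i.e. α^2 + 36α + 324 = 638, so α^2 + 36α - 314 = 0. The discriminant of x^2 + 36x - 314 is (36)^2 - 4·(-314) = 1296 + 1256 = 2552, and 4·(638) is not a perfect square in Q since 638 is squarefree and ≠ 1. Hence x^2 + 36x - 314 is irreducible over Q and is the minimal polynomial of α.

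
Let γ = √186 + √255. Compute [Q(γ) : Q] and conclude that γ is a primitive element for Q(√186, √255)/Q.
[Q(γ) : Q] = 4 (equivalently, Q(γ) = Q(√186, √255))

Obviously Q(γ) ⊆ Q(√186, √255), and [Q(√186, √255):Q] = 4 (since 186, 255 are distinct squarefree integers > 1 with 47430 not a perfect square). To show equality we compute the minimal polynomial of γ. From γ = √186 + √255: γ^2 = 186 + 2√(47430) + 255 = 441 + 2√(47430), so γ^2 - 441 = 2√(47430); squaring, (γ^2 - 441)^2 = 4·47430, i.e. γ^4 - 882γ^2 + 194481 - 189720 = 0, i.e. γ^4 - 882γ^2 + 4761 = 0. So γ is a root of x^4 - 882x^2 + 4761. This polynomial is irreducible over Q: it has no rational root (each ±√186 ± √255 is irrational), and any factorization into two quadratics over Q would force √(47430) ∈ Q (pairing opposite roots) or √186, √255 ∈ Q (other pairings), all impossible. Hence [Q(γ):Q] = 4 = [Q(√186, √255):Q], so Q(γ) = Q(√186, √255).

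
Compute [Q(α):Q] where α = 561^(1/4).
[Q(α):Q] = 4

α is a root of x^4 - 561. By Eisenstein's criterion at the prime p = 3 (which divides the constant term 561 but p^2 = 9 does not, since 561 is squarefree), x^4 - 561 is irreducible over Q. Hence [Q(α):Q] = 4.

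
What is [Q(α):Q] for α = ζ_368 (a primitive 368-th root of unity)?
[Q(α):Q] = 176

The minimal polynomial of ζ_368 over Q is the 368-th cyclotomic polynomial Φ_368(x), which is irreducible over Q and has degree φ(368) = 176. Hence [Q(α):Q] = φ(368) = 176.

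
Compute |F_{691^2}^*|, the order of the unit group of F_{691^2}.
|F_{691^2}^*| = 477480

F_{691^2} has 691^2 = 477481 elements; its multiplicative group consists of all nonzero elements, so |F_{691^2}^*| = 477481 - 1 = 477480. (It is cyclic since any finite subgroup of the multiplicative group of a field is cyclic.)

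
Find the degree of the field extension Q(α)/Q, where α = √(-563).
[Q(α):Q] = 2

[Q(α):Q] equals the degree of the minimal polynomial of α. Here α^2 = -563 and x^2 + 563 is irreducible (d = -563 is squarefree, ≠ 1, hence not a square), so deg(m_α) = 2. Thus [Q(α):Q] = 2.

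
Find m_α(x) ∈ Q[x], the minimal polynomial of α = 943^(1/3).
m_α(x) = x^3 - 943

α satisfies α^3 = 943, so x^3 - 943 annihilates α. By the rational root test, a rational root p/q (in lowest terms) of x^3 - 943 would satisfy p^3 = 943 q^3, forcing q = 1 and p^3 = 943; but 943 is not a perfect cube, contradiction. A monic cubic over Q with no rational root is irreducible (any nontrivial factorization would include a linear factor). Hence x^3 - 943 is the minimal polynomial of α, and in particular [Q(α):Q] = 3.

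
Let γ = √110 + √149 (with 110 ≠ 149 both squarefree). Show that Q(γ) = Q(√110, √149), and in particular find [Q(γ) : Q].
[Q(γ) : Q] = 4 (equivalently, Q(γ) = Q(√110, √149))

Obviously Q(γ) ⊆ Q(√110, √149), and [Q(√110, √149):Q] = 4 (since 110, 149 are distinct squarefree integers > 1 with 16390 not a perfect square). To show equality we compute the minimal polynomial of γ. From γ = √110 + √149: γ^2 = 110 + 2√(16390) + 149 = 259 + 2√(16390), so γ^2 - 259 = 2√(16390); squaring, (γ^2 - 259)^2 = 4·16390, i.e. γ^4 - 518γ^2 + 67081 - 65560 = 0, i.e. γ^4 - 518γ^2 + 1521 = 0. So γ is a root of x^4 - 518x^2 + 1521. This polynomial is irreducible over Q: it has no rational root (each ±√110 ± √149 is irrational), and any factorization into two quadratics over Q would force √(16390) ∈ Q (pairing opposite roots) or √110, √149 ∈ Q (other pairings), all impossible. Hence [Q(γ):Q] = 4 = [Q(√110, √149):Q], so Q(γ) = Q(√110, √149).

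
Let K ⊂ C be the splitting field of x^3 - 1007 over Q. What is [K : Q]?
[K : Q] = 6

The roots of x^3 - 1007 are ∛1007, ω∛1007, ω^2∛1007 where ω = e^(2πi/3) is a primitive cube root of unity, so K = Q(∛1007, ω). Now [Q(∛1007):Q] = 3 (since 1007 is not a perfect cube, x^3 - 1007 is irreducible) and [Q(ω):Q] = 2. Both 2 and 3 divide [K:Q], and [K:Q] ≤ 3·2 = 6, so [K:Q] = 6. (Equivalently: Q(∛1007) ⊂ R but ω ∉ R, so [K : Q(∛1007)] = 2.)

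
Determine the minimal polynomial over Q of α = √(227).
m_α(x) = x^2 - 227

α satisfies α^2 - 227 = 0, so x^2 - 227 annihilates α. Since d = 227 is squarefree and ≠ 1, it is not a perfect square in Q, so x^2 - 227 has no rational root and is therefore irreducible over Q (a degree-2 polynomial over a field is irreducible iff it has no root). Hence m_α(x) = x^2 - 227.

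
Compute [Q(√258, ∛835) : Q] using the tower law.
[Q(√258, ∛835) : Q] = 6

Let L = Q(√258, ∛835). Since Q(√258) ⊂ L and [Q(√258):Q] = 2, the tower law gives 2 | [L:Q]. Likewise Q(∛835) ⊂ L with [Q(∛835):Q] = 3 (because 835 is not a perfect cube), so 3 | [L:Q]. As gcd(2,3) = 1, [L:Q] is divisible by 6. Conversely L is generated over Q by √258 and ∛835, so [L:Q] ≤ 2·3 = 6. Therefore [Q(√258, ∛835) : Q] = 6.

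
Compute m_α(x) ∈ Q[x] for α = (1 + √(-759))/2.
m_α(x) = x^2 - x + 190

From 2α - 1 = √(-759), squaring gives (2α - 1)^2 = -759, i.e. 4α^2 - 4α + 1 = -759, so α^2 - α + (1 + 759)/4 = 0. Since -759 ≡ 1 (mod 4), (1 + 759)/4 = 190 ∈ Z. The polynomial x^2 - x + 190 has discriminant 1 - 4·(190) = -759, which is not a perfect square in Q (d = -759 is squarefree and ≠ 1), so x^2 - x + 190 is irreducible over Q. It is the minimal polynomial of α.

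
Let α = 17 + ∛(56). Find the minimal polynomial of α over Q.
m_α(x) = x^3 - 51x^2 + 867x - 4969

Set β = α - 17 = ∛(56), so β^3 = 56. Then (α - 17)^3 - 56 = 0, i.e. α is a root of g(x) = (x - 17)^3 - 56 = x^3 - 51x^2 + 867x - 4969. Since g(x) = h(x - 17) where h(x) = x^3 - 56, and h is irreducible over Q (because 56 is not a perfect cube, so h has no rational root, and a monic cubic with no rational root is irreducible), g is also irreducible (irreducibility is preserved under the substitution x → x - 17). Hence m_α(x) = x^3 - 51x^2 + 867x - 4969.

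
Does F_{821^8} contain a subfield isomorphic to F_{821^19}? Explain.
No: F_{821^19} is not a subfield of F_{821^8}

F_{p^m} embeds in F_{p^n} iff m | n. Here 19 ∤ 8 (since 8 = 0·19 + 8 with remainder 8 ≠ 0), so F_{821^19} is not a subfield of F_{821^8}. Equivalently: if it were, the tower law would give 19 = [F_{821^19}:F_821] dividing [F_{821^8}:F_821] = 8, contradiction.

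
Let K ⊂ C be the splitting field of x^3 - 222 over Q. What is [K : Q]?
[K : Q] = 6

The roots of x^3 - 222 are ∛222, ω∛222, ω^2∛222 where ω = e^(2πi/3) is a primitive cube root of unity, so K = Q(∛222, ω). Now [Q(∛222):Q] = 3 (since 222 is not a perfect cube, x^3 - 222 is irreducible) and [Q(ω):Q] = 2. Both 2 and 3 divide [K:Q], and [K:Q] ≤ 3·2 = 6, so [K:Q] = 6. (Equivalently: Q(∛222) ⊂ R but ω ∉ R, so [K : Q(∛222)] = 2.)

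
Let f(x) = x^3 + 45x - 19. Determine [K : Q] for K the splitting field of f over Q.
[K : Q] = 6

By the rational root test, any rational root of the monic integer polynomial f(x) = x^3 + 45x - 19 must be an integer dividing the constant term -19, i.e. one of ±{1, 19}. Evaluating: f(1) = 27, f(-1) = -65, f(19) = 7695, f(-19) = -7733; none is 0, so f has no rational root and is therefore irreducible over Q (a cubic with no linear factor over a field is irreducible). For an irreducible cubic, the Galois group is A_3 or S_3 according as the discriminant disc(f) = -4a^3 - 27b^2 = -4·(45)^3 - 27·(-19)^2 = -374247 is or is not a square in Q. Here disc(f) = -374247 is not a perfect square in Q, so the Galois group of f over Q is not contained in A_3 and must be all of S_3. The splitting field has degree |S_3| = 6 over Q, so [K : Q] = 6.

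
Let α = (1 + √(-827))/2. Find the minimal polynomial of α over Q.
m_α(x) = x^2 - x + 207

From 2α - 1 = √(-827), squaring gives (2α - 1)^2 = -827, i.e. 4α^2 - 4α + 1 = -827, so α^2 - α + (1 + 827)/4 = 0. Since -827 ≡ 1 (mod 4), (1 + 827)/4 = 207 ∈ Z. The polynomial x^2 - x + 207 has discriminant 1 - 4·(207) = -827, which is not a perfect square in Q (d = -827 is squarefree and ≠ 1), so x^2 - x + 207 is irreducible over Q. It is the minimal polynomial of α.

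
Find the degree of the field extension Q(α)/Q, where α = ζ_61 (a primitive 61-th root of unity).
[Q(α):Q] = 60

The minimal polynomial of ζ_61 over Q is the 61-th cyclotomic polynomial Φ_61(x), which is irreducible over Q and has degree φ(61) = 60. Hence [Q(α):Q] = φ(61) = 60.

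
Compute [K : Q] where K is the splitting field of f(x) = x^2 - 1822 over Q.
[K : Q] = 2

f(x) = x^2 - 1822 factors as (x - √1822)(x + √1822). The splitting field is K = Q(√1822). Since 1822 is squarefree and > 1, it is not a perfect square, so x^2 - 1822 is irreducible over Q and [Q(√1822) : Q] = 2. Hence [K : Q] = 2.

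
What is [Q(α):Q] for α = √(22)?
[Q(α):Q] = 2

[Q(α):Q] equals the degree of the minimal polynomial of α. Here α^2 = 22 and x^2 - 22 is irreducible (d = 22 is squarefree, ≠ 1, hence not a square), so deg(m_α) = 2. Thus [Q(α):Q] = 2.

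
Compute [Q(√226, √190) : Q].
[Q(√226, √190) : Q] = 4

[Q(√226):Q] = 2 (min poly x^2 - 226, irreducible since 226 is squarefree > 1). For the top step, suppose √190 ∈ Q(√226), say √190 = c + d√226 with c, d ∈ Q. Squaring: 190 = c^2 + 226d^2 + 2cd√226. Since √226 ∉ Q this forces 2cd = 0. If d = 0 then √190 = c ∈ Q, contradicting 190 squarefree > 1. If c = 0 then 190 = 226d^2, so 226·190 = (226d)^2 is a perfect square in Q — but 226·190 = 42940 is not a perfect square (since 226 and 190 are distinct squarefree integers). Contradiction. Hence √190 ∉ Q(√226), so x^2 - 190 stays irreducible over Q(√226) and [Q(√226, √190) : Q(√226)] = 2. By the tower law, [Q(√226, √190) : Q] = 2 · 2 = 4.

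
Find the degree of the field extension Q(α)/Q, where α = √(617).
[Q(α):Q] = 2

[Q(α):Q] equals the degree of the minimal polynomial of α. Here α^2 = 617 and x^2 - 617 is irreducible (d = 617 is squarefree, ≠ 1, hence not a square), so deg(m_α) = 2. Thus [Q(α):Q] = 2.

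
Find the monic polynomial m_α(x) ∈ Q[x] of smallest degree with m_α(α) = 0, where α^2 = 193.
m_α(x) = x^2 - 193

α satisfies α^2 - 193 = 0, so x^2 - 193 annihilates α. Since d = 193 is squarefree and ≠ 1, it is not a perfect square in Q, so x^2 - 193 has no rational root and is therefore irreducible over Q (a degree-2 polynomial over a field is irreducible iff it has no root). Hence m_α(x) = x^2 - 193.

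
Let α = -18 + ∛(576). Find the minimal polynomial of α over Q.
m_α(x) = x^3 + 54x^2 + 972x + 5256

Set β = α + 18 = ∛(576), so β^3 = 576. Then (α + 18)^3 - 576 = 0, i.e. α is a root of g(x) = (x + 18)^3 - 576 = x^3 + 54x^2 + 972x + 5256. Since g(x) = h(x + 18) where h(x) = x^3 - 576, and h is irreducible over Q (because 576 is not a perfect cube, so h has no rational root, and a monic cubic with no rational root is irreducible), g is also irreducible (irreducibility is preserved under the substitution x → x + 18). Hence m_α(x) = x^3 + 54x^2 + 972x + 5256.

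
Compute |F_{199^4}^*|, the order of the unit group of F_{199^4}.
|F_{199^4}^*| = 1568239200

F_{199^4} has 199^4 = 1568239201 elements; its multiplicative group consists of all nonzero elements, so |F_{199^4}^*| = 1568239201 - 1 = 1568239200. (It is cyclic since any finite subgroup of the multiplicative group of a field is cyclic.)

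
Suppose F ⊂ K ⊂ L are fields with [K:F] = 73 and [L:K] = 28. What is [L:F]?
[L:F] = 2044

The tower law says that for any tower of field extensions F ⊂ K ⊂ L with finite degrees, [L:F] = [L:K] · [K:F]. Here this gives [L:F] = 28 · 73 = 2044.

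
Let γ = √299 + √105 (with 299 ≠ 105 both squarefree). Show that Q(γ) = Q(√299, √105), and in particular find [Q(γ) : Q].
[Q(γ) : Q] = 4 (equivalently, Q(γ) = Q(√299, √105))

Obviously Q(γ) ⊆ Q(√299, √105), and [Q(√299, √105):Q] = 4 (since 299, 105 are distinct squarefree integers > 1 with 31395 not a perfect square). To show equality we compute the minimal polynomial of γ. From γ = √299 + √105: γ^2 = 299 + 2√(31395) + 105 = 404 + 2√(31395), so γ^2 - 404 = 2√(31395); squaring, (γ^2 - 404)^2 = 4·31395, i.e. γ^4 - 808γ^2 + 163216 - 125580 = 0, i.e. γ^4 - 808γ^2 + 37636 = 0. So γ is a root of x^4 - 808x^2 + 37636. This polynomial is irreducible over Q: it has no rational root (each ±√299 ± √105 is irrational), and any factorization into two quadratics over Q would force √(31395) ∈ Q (pairing opposite roots) or √299, √105 ∈ Q (other pairings), all impossible. Hence [Q(γ):Q] = 4 = [Q(√299, √105):Q], so Q(γ) = Q(√299, √105).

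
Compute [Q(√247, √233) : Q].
[Q(√247, √233) : Q] = 4

[Q(√247):Q] = 2 (min poly x^2 - 247, irreducible since 247 is squarefree > 1). For the top step, suppose √233 ∈ Q(√247), say √233 = c + d√247 with c, d ∈ Q. Squaring: 233 = c^2 + 247d^2 + 2cd√247. Since √247 ∉ Q this forces 2cd = 0. If d = 0 then √233 = c ∈ Q, contradicting 233 squarefree > 1. If c = 0 then 233 = 247d^2, so 247·233 = (247d)^2 is a perfect square in Q — but 247·233 = 57551 is not a perfect square (since 247 and 233 are distinct squarefree integers). Contradiction. Hence √233 ∉ Q(√247), so x^2 - 233 stays irreducible over Q(√247) and [Q(√247, √233) : Q(√247)] = 2. By the tower law, [Q(√247, √233) : Q] = 2 · 2 = 4.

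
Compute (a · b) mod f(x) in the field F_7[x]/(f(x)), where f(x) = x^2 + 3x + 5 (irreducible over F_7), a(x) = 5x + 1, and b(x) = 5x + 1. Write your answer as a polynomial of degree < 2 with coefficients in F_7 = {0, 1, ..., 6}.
a · b ≡ 5x + 2 (mod f(x))

Multiply in F_7[x]: a(x)·b(x) = (5x + 1)·(5x + 1) = 4x^2 + 3x + 1. This has degree ≥ 2, so divide by f(x) over F_7: 4x^2 + 3x + 1 = (4)·(x^2 + 3x + 5) + (5x + 2). Hence a·b ≡ 5x + 2 (mod f). (F_7[x]/(f) is a field with 7^2 = 49 elements since f is irreducible of degree 2.)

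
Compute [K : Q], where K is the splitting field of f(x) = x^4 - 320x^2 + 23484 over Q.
[K : Q] = 4

Solving the quadratic in x^2: x^2 = (320 ± √(320^2 - 4·23484))/2 = (320 ± √8464)/2 = (320 ± 92)/2, giving x^2 = 206 or x^2 = 114. So f(x) = (x^2 - 206)(x^2 - 114) and the roots of f are ±√206, ±√114. Hence the splitting field is K = Q(√206, √114). Since 206 and 114 are distinct squarefree integers > 1, their product 23484 is not a perfect square, so √114 ∉ Q(√206). By the tower law [K:Q] = [Q(√206,√114):Q(√206)] · [Q(√206):Q] = 2 · 2 = 4.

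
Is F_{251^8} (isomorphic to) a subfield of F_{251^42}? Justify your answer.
No: F_{251^8} is not a subfield of F_{251^42}

F_{p^m} embeds in F_{p^n} iff m | n. Here 8 ∤ 42 (since 42 = 5·8 + 2 with remainder 2 ≠ 0), so F_{251^8} is not a subfield of F_{251^42}. Equivalently: if it were, the tower law would give 8 = [F_{251^8}:F_251] dividing [F_{251^42}:F_251] = 42, contradiction.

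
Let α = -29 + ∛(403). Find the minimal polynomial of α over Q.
m_α(x) = x^3 + 87x^2 + 2523x + 23986

Set β = α + 29 = ∛(403), so β^3 = 403. Then (α + 29)^3 - 403 = 0, i.e. α is a root of g(x) = (x + 29)^3 - 403 = x^3 + 87x^2 + 2523x + 23986. Since g(x) = h(x + 29) where h(x) = x^3 - 403, and h is irreducible over Q (because 403 is not a perfect cube, so h has no rational root, and a monic cubic with no rational root is irreducible), g is also irreducible (irreducibility is preserved under the substitution x → x + 29). Hence m_α(x) = x^3 + 87x^2 + 2523x + 23986.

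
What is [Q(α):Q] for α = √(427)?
[Q(α):Q] = 2

[Q(α):Q] equals the degree of the minimal polynomial of α. Here α^2 = 427 and x^2 - 427 is irreducible (d = 427 is squarefree, ≠ 1, hence not a square), so deg(m_α) = 2. Thus [Q(α):Q] = 2.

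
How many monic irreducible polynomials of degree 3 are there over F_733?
There are 131277368 monic irreducible polynomials of degree 3 over F_733

Each element of F_{733^3} that lies in no proper subfield is a root of exactly one monic irreducible of degree 3 over F_733, and each such polynomial has 3 distinct roots in F_{733^3}. By Möbius inversion the count is N_733(3) = (1/3) Σ_{d|3} μ(3/d) · 733^d = (1/3)(μ(3)·733^1 + μ(1)·733^3) = 393832104/3 = 131277368.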